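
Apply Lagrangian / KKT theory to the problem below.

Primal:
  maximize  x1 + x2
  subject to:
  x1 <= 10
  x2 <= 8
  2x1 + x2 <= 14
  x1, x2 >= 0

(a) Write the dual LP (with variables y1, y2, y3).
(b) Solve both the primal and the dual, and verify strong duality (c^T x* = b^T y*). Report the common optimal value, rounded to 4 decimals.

The standard primal-dual pair for 'max c^T x s.t. A x <= b, x >= 0' is:
  Dual:  min b^T y  s.t.  A^T y >= c,  y >= 0.

So the dual LP is:
  minimize  10y1 + 8y2 + 14y3
  subject to:
    y1 + 2y3 >= 1
    y2 + y3 >= 1
    y1, y2, y3 >= 0

Solving the primal: x* = (3, 8).
  primal value c^T x* = 11.
Solving the dual: y* = (0, 0.5, 0.5).
  dual value b^T y* = 11.
Strong duality: c^T x* = b^T y*. Confirmed.

11


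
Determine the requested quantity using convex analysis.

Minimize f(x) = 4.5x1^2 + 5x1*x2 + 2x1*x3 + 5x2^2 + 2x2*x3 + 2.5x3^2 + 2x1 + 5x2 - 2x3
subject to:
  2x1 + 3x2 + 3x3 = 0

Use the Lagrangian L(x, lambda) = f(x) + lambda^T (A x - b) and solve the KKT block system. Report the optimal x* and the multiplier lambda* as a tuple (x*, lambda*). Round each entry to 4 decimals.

Form the Lagrangian:
  L(x, lambda) = (1/2) x^T Q x + c^T x + lambda^T (A x - b)
Stationarity (grad_x L = 0): Q x + c + A^T lambda = 0.
Primal feasibility: A x = b.

This gives the KKT block system:
  [ Q   A^T ] [ x     ]   [-c ]
  [ A    0  ] [ lambda ] = [ b ]

Solving the linear system:
  x*      = (-0.0241, -0.6254, 0.6415)
  lambda* = (0.0305)
  f(x*)   = -2.2291

x* = (-0.0241, -0.6254, 0.6415), lambda* = (0.0305)


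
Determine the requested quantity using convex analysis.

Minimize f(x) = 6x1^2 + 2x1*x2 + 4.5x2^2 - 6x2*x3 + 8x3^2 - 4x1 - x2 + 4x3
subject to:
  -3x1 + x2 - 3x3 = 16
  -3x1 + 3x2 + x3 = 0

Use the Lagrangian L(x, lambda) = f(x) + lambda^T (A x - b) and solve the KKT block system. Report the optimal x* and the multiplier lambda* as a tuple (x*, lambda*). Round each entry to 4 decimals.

Form the Lagrangian:
  L(x, lambda) = (1/2) x^T Q x + c^T x + lambda^T (A x - b)
Stationarity (grad_x L = 0): Q x + c + A^T lambda = 0.
Primal feasibility: A x = b.

This gives the KKT block system:
  [ Q   A^T ] [ x     ]   [-c ]
  [ A    0  ] [ lambda ] = [ b ]

Solving the linear system:
  x*      = (-2.2482, -1.0978, -3.4511)
  lambda* = (-13.9221, 2.8641)
  f(x*)   = 109.5199

x* = (-2.2482, -1.0978, -3.4511), lambda* = (-13.9221, 2.8641)


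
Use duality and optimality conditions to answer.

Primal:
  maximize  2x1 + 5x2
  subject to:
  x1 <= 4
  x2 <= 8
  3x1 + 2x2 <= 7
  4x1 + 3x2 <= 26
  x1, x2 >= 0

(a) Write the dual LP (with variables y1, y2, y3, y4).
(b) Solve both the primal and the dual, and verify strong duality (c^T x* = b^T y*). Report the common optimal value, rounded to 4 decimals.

The standard primal-dual pair for 'max c^T x s.t. A x <= b, x >= 0' is:
  Dual:  min b^T y  s.t.  A^T y >= c,  y >= 0.

So the dual LP is:
  minimize  4y1 + 8y2 + 7y3 + 26y4
  subject to:
    y1 + 3y3 + 4y4 >= 2
    y2 + 2y3 + 3y4 >= 5
    y1, y2, y3, y4 >= 0

Solving the primal: x* = (0, 3.5).
  primal value c^T x* = 17.5.
Solving the dual: y* = (0, 0, 2.5, 0).
  dual value b^T y* = 17.5.
Strong duality: c^T x* = b^T y*. Confirmed.

17.5


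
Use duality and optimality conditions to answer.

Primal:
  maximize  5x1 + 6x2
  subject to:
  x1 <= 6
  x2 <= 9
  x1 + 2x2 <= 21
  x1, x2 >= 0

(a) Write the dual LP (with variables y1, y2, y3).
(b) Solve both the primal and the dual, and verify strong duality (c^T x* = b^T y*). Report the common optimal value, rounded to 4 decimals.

The standard primal-dual pair for 'max c^T x s.t. A x <= b, x >= 0' is:
  Dual:  min b^T y  s.t.  A^T y >= c,  y >= 0.

So the dual LP is:
  minimize  6y1 + 9y2 + 21y3
  subject to:
    y1 + y3 >= 5
    y2 + 2y3 >= 6
    y1, y2, y3 >= 0

Solving the primal: x* = (6, 7.5).
  primal value c^T x* = 75.
Solving the dual: y* = (2, 0, 3).
  dual value b^T y* = 75.
Strong duality: c^T x* = b^T y*. Confirmed.

75


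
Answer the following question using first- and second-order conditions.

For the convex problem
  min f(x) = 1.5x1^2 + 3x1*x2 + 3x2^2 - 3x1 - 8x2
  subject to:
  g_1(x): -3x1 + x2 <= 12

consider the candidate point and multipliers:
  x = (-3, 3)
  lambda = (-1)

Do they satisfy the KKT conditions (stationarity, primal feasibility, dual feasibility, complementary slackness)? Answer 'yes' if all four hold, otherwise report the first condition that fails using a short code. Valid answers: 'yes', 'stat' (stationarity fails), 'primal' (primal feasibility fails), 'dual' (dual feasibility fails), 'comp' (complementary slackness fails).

Gradient of f: grad f(x) = Q x + c = (-3, 1)
Constraint values g_i(x) = a_i^T x - b_i:
  g_1((-3, 3)) = 0
Stationarity residual: grad f(x) + sum_i lambda_i a_i = (0, 0)
  -> stationarity OK
Primal feasibility (all g_i <= 0): OK
Dual feasibility (all lambda_i >= 0): FAILS
Complementary slackness (lambda_i * g_i(x) = 0 for all i): OK

Verdict: the first failing condition is dual_feasibility -> dual.

dual


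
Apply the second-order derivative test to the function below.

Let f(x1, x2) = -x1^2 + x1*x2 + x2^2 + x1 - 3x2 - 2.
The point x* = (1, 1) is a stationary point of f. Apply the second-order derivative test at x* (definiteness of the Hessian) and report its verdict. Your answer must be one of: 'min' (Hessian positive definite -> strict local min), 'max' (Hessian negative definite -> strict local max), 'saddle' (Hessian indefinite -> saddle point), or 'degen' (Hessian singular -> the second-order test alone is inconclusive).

Compute the Hessian H = grad^2 f:
  H = [[-2, 1], [1, 2]]
Verify stationarity: grad f(x*) = H x* + g = (0, 0).
Eigenvalues of H: -2.2361, 2.2361.
Eigenvalues have mixed signs, so H is indefinite -> x* is a saddle point.

saddle


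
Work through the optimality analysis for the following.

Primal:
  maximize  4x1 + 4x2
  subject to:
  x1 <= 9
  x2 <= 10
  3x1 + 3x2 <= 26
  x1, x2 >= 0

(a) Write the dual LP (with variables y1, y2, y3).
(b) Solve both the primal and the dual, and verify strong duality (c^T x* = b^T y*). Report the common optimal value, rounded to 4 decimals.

The standard primal-dual pair for 'max c^T x s.t. A x <= b, x >= 0' is:
  Dual:  min b^T y  s.t.  A^T y >= c,  y >= 0.

So the dual LP is:
  minimize  9y1 + 10y2 + 26y3
  subject to:
    y1 + 3y3 >= 4
    y2 + 3y3 >= 4
    y1, y2, y3 >= 0

Solving the primal: x* = (8.6667, 0).
  primal value c^T x* = 34.6667.
Solving the dual: y* = (0, 0, 1.3333).
  dual value b^T y* = 34.6667.
Strong duality: c^T x* = b^T y*. Confirmed.

34.6667


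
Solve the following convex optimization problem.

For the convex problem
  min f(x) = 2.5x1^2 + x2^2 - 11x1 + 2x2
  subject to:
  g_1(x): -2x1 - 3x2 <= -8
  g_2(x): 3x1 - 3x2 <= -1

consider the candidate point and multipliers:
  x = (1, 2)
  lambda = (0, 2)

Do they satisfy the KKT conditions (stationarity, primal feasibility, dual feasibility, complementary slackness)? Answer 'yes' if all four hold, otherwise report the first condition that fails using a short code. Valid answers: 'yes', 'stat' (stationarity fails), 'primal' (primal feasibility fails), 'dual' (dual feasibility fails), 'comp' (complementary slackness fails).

Gradient of f: grad f(x) = Q x + c = (-6, 6)
Constraint values g_i(x) = a_i^T x - b_i:
  g_1((1, 2)) = 0
  g_2((1, 2)) = -2
Stationarity residual: grad f(x) + sum_i lambda_i a_i = (0, 0)
  -> stationarity OK
Primal feasibility (all g_i <= 0): OK
Dual feasibility (all lambda_i >= 0): OK
Complementary slackness (lambda_i * g_i(x) = 0 for all i): FAILS

Verdict: the first failing condition is complementary_slackness -> comp.

comp


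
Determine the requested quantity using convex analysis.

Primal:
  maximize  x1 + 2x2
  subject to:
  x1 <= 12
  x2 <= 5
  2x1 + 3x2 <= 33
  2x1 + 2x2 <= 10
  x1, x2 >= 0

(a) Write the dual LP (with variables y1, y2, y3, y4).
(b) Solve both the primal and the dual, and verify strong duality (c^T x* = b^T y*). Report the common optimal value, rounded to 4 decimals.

The standard primal-dual pair for 'max c^T x s.t. A x <= b, x >= 0' is:
  Dual:  min b^T y  s.t.  A^T y >= c,  y >= 0.

So the dual LP is:
  minimize  12y1 + 5y2 + 33y3 + 10y4
  subject to:
    y1 + 2y3 + 2y4 >= 1
    y2 + 3y3 + 2y4 >= 2
    y1, y2, y3, y4 >= 0

Solving the primal: x* = (0, 5).
  primal value c^T x* = 10.
Solving the dual: y* = (0, 1, 0, 0.5).
  dual value b^T y* = 10.
Strong duality: c^T x* = b^T y*. Confirmed.

10


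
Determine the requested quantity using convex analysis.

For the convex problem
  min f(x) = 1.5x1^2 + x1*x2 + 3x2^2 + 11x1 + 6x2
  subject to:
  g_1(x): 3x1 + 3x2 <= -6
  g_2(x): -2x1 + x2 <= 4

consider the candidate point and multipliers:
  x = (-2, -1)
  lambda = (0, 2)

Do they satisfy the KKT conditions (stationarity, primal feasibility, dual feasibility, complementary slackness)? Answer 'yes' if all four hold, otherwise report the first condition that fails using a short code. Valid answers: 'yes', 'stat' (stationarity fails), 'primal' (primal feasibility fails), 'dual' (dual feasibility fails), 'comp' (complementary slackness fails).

Gradient of f: grad f(x) = Q x + c = (4, -2)
Constraint values g_i(x) = a_i^T x - b_i:
  g_1((-2, -1)) = -3
  g_2((-2, -1)) = -1
Stationarity residual: grad f(x) + sum_i lambda_i a_i = (0, 0)
  -> stationarity OK
Primal feasibility (all g_i <= 0): OK
Dual feasibility (all lambda_i >= 0): OK
Complementary slackness (lambda_i * g_i(x) = 0 for all i): FAILS

Verdict: the first failing condition is complementary_slackness -> comp.

comp


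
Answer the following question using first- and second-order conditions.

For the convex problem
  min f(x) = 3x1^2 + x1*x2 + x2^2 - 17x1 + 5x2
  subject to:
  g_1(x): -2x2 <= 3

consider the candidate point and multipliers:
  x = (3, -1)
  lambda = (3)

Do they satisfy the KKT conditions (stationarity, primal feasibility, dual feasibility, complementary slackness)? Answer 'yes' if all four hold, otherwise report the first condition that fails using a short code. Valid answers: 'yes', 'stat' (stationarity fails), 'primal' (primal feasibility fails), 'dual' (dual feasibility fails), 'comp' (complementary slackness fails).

Gradient of f: grad f(x) = Q x + c = (0, 6)
Constraint values g_i(x) = a_i^T x - b_i:
  g_1((3, -1)) = -1
Stationarity residual: grad f(x) + sum_i lambda_i a_i = (0, 0)
  -> stationarity OK
Primal feasibility (all g_i <= 0): OK
Dual feasibility (all lambda_i >= 0): OK
Complementary slackness (lambda_i * g_i(x) = 0 for all i): FAILS

Verdict: the first failing condition is complementary_slackness -> comp.

comp


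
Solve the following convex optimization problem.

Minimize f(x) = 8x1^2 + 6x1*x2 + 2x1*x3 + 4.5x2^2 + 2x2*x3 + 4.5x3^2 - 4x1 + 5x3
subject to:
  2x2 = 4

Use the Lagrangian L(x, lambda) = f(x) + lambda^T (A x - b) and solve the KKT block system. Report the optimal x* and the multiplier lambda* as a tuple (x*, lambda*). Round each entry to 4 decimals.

Form the Lagrangian:
  L(x, lambda) = (1/2) x^T Q x + c^T x + lambda^T (A x - b)
Stationarity (grad_x L = 0): Q x + c + A^T lambda = 0.
Primal feasibility: A x = b.

This gives the KKT block system:
  [ Q   A^T ] [ x     ]   [-c ]
  [ A    0  ] [ lambda ] = [ b ]

Solving the linear system:
  x*      = (-0.3857, 2, -0.9143)
  lambda* = (-6.9286)
  f(x*)   = 12.3429

x* = (-0.3857, 2, -0.9143), lambda* = (-6.9286)


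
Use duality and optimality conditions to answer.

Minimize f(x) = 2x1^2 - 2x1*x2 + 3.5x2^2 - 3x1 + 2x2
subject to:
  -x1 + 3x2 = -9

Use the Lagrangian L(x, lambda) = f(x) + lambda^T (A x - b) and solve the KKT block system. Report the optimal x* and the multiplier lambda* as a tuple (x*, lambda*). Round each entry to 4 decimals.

Form the Lagrangian:
  L(x, lambda) = (1/2) x^T Q x + c^T x + lambda^T (A x - b)
Stationarity (grad_x L = 0): Q x + c + A^T lambda = 0.
Primal feasibility: A x = b.

This gives the KKT block system:
  [ Q   A^T ] [ x     ]   [-c ]
  [ A    0  ] [ lambda ] = [ b ]

Solving the linear system:
  x*      = (0.9677, -2.6774)
  lambda* = (6.2258)
  f(x*)   = 23.8871

x* = (0.9677, -2.6774), lambda* = (6.2258)


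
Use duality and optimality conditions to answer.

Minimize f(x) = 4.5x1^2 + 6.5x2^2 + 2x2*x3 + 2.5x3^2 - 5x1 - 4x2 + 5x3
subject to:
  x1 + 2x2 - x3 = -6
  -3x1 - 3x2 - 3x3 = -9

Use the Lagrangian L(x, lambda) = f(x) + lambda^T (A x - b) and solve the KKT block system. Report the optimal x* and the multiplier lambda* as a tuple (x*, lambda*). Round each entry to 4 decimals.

Form the Lagrangian:
  L(x, lambda) = (1/2) x^T Q x + c^T x + lambda^T (A x - b)
Stationarity (grad_x L = 0): Q x + c + A^T lambda = 0.
Primal feasibility: A x = b.

This gives the KKT block system:
  [ Q   A^T ] [ x     ]   [-c ]
  [ A    0  ] [ lambda ] = [ b ]

Solving the linear system:
  x*      = (0.411, -1.274, 3.863)
  lambda* = (11.5342, 3.411)
  f(x*)   = 61.1301

x* = (0.411, -1.274, 3.863), lambda* = (11.5342, 3.411)


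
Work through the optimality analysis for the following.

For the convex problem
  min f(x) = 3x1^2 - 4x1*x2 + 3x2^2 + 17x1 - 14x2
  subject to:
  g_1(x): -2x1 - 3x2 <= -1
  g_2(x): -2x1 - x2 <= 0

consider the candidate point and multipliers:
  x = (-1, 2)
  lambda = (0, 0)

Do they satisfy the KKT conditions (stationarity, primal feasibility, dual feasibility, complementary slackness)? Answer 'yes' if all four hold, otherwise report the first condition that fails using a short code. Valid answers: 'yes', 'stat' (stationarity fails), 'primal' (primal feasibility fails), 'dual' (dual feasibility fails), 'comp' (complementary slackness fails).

Gradient of f: grad f(x) = Q x + c = (3, 2)
Constraint values g_i(x) = a_i^T x - b_i:
  g_1((-1, 2)) = -3
  g_2((-1, 2)) = 0
Stationarity residual: grad f(x) + sum_i lambda_i a_i = (3, 2)
  -> stationarity FAILS
Primal feasibility (all g_i <= 0): OK
Dual feasibility (all lambda_i >= 0): OK
Complementary slackness (lambda_i * g_i(x) = 0 for all i): OK

Verdict: the first failing condition is stationarity -> stat.

stat


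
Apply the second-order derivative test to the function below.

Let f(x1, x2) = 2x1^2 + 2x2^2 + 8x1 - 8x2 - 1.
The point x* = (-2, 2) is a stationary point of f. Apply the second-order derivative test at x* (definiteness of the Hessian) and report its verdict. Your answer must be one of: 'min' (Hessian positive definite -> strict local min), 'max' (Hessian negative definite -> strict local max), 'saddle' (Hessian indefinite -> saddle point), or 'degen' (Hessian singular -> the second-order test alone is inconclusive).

Compute the Hessian H = grad^2 f:
  H = [[4, 0], [0, 4]]
Verify stationarity: grad f(x*) = H x* + g = (0, 0).
Eigenvalues of H: 4, 4.
Both eigenvalues > 0, so H is positive definite -> x* is a strict local min.

min


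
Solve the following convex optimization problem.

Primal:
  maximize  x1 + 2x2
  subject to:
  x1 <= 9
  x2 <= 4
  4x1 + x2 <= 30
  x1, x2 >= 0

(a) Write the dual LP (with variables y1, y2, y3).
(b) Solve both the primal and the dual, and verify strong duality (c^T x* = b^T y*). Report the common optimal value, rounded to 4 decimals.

The standard primal-dual pair for 'max c^T x s.t. A x <= b, x >= 0' is:
  Dual:  min b^T y  s.t.  A^T y >= c,  y >= 0.

So the dual LP is:
  minimize  9y1 + 4y2 + 30y3
  subject to:
    y1 + 4y3 >= 1
    y2 + y3 >= 2
    y1, y2, y3 >= 0

Solving the primal: x* = (6.5, 4).
  primal value c^T x* = 14.5.
Solving the dual: y* = (0, 1.75, 0.25).
  dual value b^T y* = 14.5.
Strong duality: c^T x* = b^T y*. Confirmed.

14.5


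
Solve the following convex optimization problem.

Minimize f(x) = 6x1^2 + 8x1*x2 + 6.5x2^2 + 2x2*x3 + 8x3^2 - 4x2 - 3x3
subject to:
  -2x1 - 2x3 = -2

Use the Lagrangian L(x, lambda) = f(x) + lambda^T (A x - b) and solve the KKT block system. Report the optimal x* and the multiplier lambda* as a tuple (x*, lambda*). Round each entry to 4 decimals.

Form the Lagrangian:
  L(x, lambda) = (1/2) x^T Q x + c^T x + lambda^T (A x - b)
Stationarity (grad_x L = 0): Q x + c + A^T lambda = 0.
Primal feasibility: A x = b.

This gives the KKT block system:
  [ Q   A^T ] [ x     ]   [-c ]
  [ A    0  ] [ lambda ] = [ b ]

Solving the linear system:
  x*      = (0.4787, -0.0671, 0.5213)
  lambda* = (2.6037)
  f(x*)   = 1.9558

x* = (0.4787, -0.0671, 0.5213), lambda* = (2.6037)


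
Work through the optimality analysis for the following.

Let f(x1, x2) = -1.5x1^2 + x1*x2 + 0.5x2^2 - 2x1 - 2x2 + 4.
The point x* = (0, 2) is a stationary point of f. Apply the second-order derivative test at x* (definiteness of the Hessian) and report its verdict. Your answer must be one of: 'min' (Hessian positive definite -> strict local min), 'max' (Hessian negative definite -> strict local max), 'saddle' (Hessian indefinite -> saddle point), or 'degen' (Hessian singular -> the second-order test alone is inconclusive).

Compute the Hessian H = grad^2 f:
  H = [[-3, 1], [1, 1]]
Verify stationarity: grad f(x*) = H x* + g = (0, 0).
Eigenvalues of H: -3.2361, 1.2361.
Eigenvalues have mixed signs, so H is indefinite -> x* is a saddle point.

saddle


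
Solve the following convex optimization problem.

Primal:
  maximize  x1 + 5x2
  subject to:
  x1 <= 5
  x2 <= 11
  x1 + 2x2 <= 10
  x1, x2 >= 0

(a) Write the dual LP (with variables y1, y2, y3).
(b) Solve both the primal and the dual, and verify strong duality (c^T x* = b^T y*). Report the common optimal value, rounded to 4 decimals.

The standard primal-dual pair for 'max c^T x s.t. A x <= b, x >= 0' is:
  Dual:  min b^T y  s.t.  A^T y >= c,  y >= 0.

So the dual LP is:
  minimize  5y1 + 11y2 + 10y3
  subject to:
    y1 + y3 >= 1
    y2 + 2y3 >= 5
    y1, y2, y3 >= 0

Solving the primal: x* = (0, 5).
  primal value c^T x* = 25.
Solving the dual: y* = (0, 0, 2.5).
  dual value b^T y* = 25.
Strong duality: c^T x* = b^T y*. Confirmed.

25


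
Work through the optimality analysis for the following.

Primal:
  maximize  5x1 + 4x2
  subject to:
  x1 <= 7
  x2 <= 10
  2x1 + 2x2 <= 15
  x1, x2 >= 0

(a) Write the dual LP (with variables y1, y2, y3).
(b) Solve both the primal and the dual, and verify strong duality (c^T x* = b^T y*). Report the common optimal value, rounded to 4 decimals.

The standard primal-dual pair for 'max c^T x s.t. A x <= b, x >= 0' is:
  Dual:  min b^T y  s.t.  A^T y >= c,  y >= 0.

So the dual LP is:
  minimize  7y1 + 10y2 + 15y3
  subject to:
    y1 + 2y3 >= 5
    y2 + 2y3 >= 4
    y1, y2, y3 >= 0

Solving the primal: x* = (7, 0.5).
  primal value c^T x* = 37.
Solving the dual: y* = (1, 0, 2).
  dual value b^T y* = 37.
Strong duality: c^T x* = b^T y*. Confirmed.

37


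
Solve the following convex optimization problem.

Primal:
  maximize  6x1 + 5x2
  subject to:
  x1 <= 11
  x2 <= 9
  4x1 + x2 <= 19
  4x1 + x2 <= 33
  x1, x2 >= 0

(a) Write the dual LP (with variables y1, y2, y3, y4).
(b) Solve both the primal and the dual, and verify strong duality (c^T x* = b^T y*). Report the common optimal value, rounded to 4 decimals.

The standard primal-dual pair for 'max c^T x s.t. A x <= b, x >= 0' is:
  Dual:  min b^T y  s.t.  A^T y >= c,  y >= 0.

So the dual LP is:
  minimize  11y1 + 9y2 + 19y3 + 33y4
  subject to:
    y1 + 4y3 + 4y4 >= 6
    y2 + y3 + y4 >= 5
    y1, y2, y3, y4 >= 0

Solving the primal: x* = (2.5, 9).
  primal value c^T x* = 60.
Solving the dual: y* = (0, 3.5, 1.5, 0).
  dual value b^T y* = 60.
Strong duality: c^T x* = b^T y*. Confirmed.

60


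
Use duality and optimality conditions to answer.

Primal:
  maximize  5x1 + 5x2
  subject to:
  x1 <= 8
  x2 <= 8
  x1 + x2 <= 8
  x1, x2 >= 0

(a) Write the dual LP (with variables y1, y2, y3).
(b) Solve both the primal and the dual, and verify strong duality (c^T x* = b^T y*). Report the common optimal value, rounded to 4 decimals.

The standard primal-dual pair for 'max c^T x s.t. A x <= b, x >= 0' is:
  Dual:  min b^T y  s.t.  A^T y >= c,  y >= 0.

So the dual LP is:
  minimize  8y1 + 8y2 + 8y3
  subject to:
    y1 + y3 >= 5
    y2 + y3 >= 5
    y1, y2, y3 >= 0

Solving the primal: x* = (0, 8).
  primal value c^T x* = 40.
Solving the dual: y* = (0, 0, 5).
  dual value b^T y* = 40.
Strong duality: c^T x* = b^T y*. Confirmed.

40


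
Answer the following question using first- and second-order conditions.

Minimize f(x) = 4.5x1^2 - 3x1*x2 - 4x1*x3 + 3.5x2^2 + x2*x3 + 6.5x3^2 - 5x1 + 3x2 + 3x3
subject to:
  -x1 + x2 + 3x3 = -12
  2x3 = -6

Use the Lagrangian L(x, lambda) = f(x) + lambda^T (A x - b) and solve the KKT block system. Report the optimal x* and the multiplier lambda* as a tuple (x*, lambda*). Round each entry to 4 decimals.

Form the Lagrangian:
  L(x, lambda) = (1/2) x^T Q x + c^T x + lambda^T (A x - b)
Stationarity (grad_x L = 0): Q x + c + A^T lambda = 0.
Primal feasibility: A x = b.

This gives the KKT block system:
  [ Q   A^T ] [ x     ]   [-c ]
  [ A    0  ] [ lambda ] = [ b ]

Solving the linear system:
  x*      = (0.5, -2.5, -3)
  lambda* = (19, -8.25)
  f(x*)   = 79.75

x* = (0.5, -2.5, -3), lambda* = (19, -8.25)


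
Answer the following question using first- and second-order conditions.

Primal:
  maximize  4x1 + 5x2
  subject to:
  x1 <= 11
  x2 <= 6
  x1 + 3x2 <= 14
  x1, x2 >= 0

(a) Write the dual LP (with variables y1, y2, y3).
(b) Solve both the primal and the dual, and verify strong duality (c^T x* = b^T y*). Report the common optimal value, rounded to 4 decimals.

The standard primal-dual pair for 'max c^T x s.t. A x <= b, x >= 0' is:
  Dual:  min b^T y  s.t.  A^T y >= c,  y >= 0.

So the dual LP is:
  minimize  11y1 + 6y2 + 14y3
  subject to:
    y1 + y3 >= 4
    y2 + 3y3 >= 5
    y1, y2, y3 >= 0

Solving the primal: x* = (11, 1).
  primal value c^T x* = 49.
Solving the dual: y* = (2.3333, 0, 1.6667).
  dual value b^T y* = 49.
Strong duality: c^T x* = b^T y*. Confirmed.

49


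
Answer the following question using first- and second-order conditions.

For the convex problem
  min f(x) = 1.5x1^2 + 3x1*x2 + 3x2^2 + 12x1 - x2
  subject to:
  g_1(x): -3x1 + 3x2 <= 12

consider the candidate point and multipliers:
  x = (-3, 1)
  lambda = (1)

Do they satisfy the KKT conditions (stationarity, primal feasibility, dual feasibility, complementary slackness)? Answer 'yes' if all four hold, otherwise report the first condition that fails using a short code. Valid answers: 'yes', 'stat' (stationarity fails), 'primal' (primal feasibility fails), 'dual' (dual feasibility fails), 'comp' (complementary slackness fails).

Gradient of f: grad f(x) = Q x + c = (6, -4)
Constraint values g_i(x) = a_i^T x - b_i:
  g_1((-3, 1)) = 0
Stationarity residual: grad f(x) + sum_i lambda_i a_i = (3, -1)
  -> stationarity FAILS
Primal feasibility (all g_i <= 0): OK
Dual feasibility (all lambda_i >= 0): OK
Complementary slackness (lambda_i * g_i(x) = 0 for all i): OK

Verdict: the first failing condition is stationarity -> stat.

stat


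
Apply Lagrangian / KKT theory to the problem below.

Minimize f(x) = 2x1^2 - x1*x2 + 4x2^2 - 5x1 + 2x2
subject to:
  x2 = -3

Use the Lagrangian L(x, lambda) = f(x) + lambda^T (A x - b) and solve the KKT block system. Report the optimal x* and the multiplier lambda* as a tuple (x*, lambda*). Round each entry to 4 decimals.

Form the Lagrangian:
  L(x, lambda) = (1/2) x^T Q x + c^T x + lambda^T (A x - b)
Stationarity (grad_x L = 0): Q x + c + A^T lambda = 0.
Primal feasibility: A x = b.

This gives the KKT block system:
  [ Q   A^T ] [ x     ]   [-c ]
  [ A    0  ] [ lambda ] = [ b ]

Solving the linear system:
  x*      = (0.5, -3)
  lambda* = (22.5)
  f(x*)   = 29.5

x* = (0.5, -3), lambda* = (22.5)


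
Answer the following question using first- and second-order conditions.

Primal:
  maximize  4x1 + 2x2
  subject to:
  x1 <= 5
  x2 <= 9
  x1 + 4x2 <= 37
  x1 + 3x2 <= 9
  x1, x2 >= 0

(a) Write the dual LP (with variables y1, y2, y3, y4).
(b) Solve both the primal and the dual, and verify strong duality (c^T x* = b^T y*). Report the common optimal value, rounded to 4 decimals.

The standard primal-dual pair for 'max c^T x s.t. A x <= b, x >= 0' is:
  Dual:  min b^T y  s.t.  A^T y >= c,  y >= 0.

So the dual LP is:
  minimize  5y1 + 9y2 + 37y3 + 9y4
  subject to:
    y1 + y3 + y4 >= 4
    y2 + 4y3 + 3y4 >= 2
    y1, y2, y3, y4 >= 0

Solving the primal: x* = (5, 1.3333).
  primal value c^T x* = 22.6667.
Solving the dual: y* = (3.3333, 0, 0, 0.6667).
  dual value b^T y* = 22.6667.
Strong duality: c^T x* = b^T y*. Confirmed.

22.6667


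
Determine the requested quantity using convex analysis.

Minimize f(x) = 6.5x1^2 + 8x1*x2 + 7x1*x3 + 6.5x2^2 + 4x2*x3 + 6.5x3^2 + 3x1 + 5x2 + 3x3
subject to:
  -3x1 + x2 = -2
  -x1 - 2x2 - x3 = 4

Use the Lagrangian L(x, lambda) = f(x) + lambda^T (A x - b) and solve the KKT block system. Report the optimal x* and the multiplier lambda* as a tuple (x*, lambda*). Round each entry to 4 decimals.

Form the Lagrangian:
  L(x, lambda) = (1/2) x^T Q x + c^T x + lambda^T (A x - b)
Stationarity (grad_x L = 0): Q x + c + A^T lambda = 0.
Primal feasibility: A x = b.

This gives the KKT block system:
  [ Q   A^T ] [ x     ]   [-c ]
  [ A    0  ] [ lambda ] = [ b ]

Solving the linear system:
  x*      = (0.0747, -1.776, -0.5228)
  lambda* = (-1.173, -10.377)
  f(x*)   = 14.469

x* = (0.0747, -1.776, -0.5228), lambda* = (-1.173, -10.377)


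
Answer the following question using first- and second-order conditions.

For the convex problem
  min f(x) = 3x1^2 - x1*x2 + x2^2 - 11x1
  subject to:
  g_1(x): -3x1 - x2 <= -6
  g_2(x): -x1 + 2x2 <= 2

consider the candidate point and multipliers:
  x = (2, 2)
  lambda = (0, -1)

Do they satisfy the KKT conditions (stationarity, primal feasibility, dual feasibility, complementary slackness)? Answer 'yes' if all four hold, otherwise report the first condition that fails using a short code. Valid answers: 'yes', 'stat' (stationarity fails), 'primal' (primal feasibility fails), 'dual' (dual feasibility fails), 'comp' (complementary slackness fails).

Gradient of f: grad f(x) = Q x + c = (-1, 2)
Constraint values g_i(x) = a_i^T x - b_i:
  g_1((2, 2)) = -2
  g_2((2, 2)) = 0
Stationarity residual: grad f(x) + sum_i lambda_i a_i = (0, 0)
  -> stationarity OK
Primal feasibility (all g_i <= 0): OK
Dual feasibility (all lambda_i >= 0): FAILS
Complementary slackness (lambda_i * g_i(x) = 0 for all i): OK

Verdict: the first failing condition is dual_feasibility -> dual.

dual


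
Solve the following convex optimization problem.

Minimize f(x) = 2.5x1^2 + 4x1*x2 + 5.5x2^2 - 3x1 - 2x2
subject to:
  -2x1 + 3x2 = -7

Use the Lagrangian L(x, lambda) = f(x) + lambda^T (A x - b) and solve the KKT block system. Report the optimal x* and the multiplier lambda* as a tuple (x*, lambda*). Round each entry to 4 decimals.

Form the Lagrangian:
  L(x, lambda) = (1/2) x^T Q x + c^T x + lambda^T (A x - b)
Stationarity (grad_x L = 0): Q x + c + A^T lambda = 0.
Primal feasibility: A x = b.

This gives the KKT block system:
  [ Q   A^T ] [ x     ]   [-c ]
  [ A    0  ] [ lambda ] = [ b ]

Solving the linear system:
  x*      = (2.0219, -0.9854)
  lambda* = (1.5839)
  f(x*)   = 3.4964

x* = (2.0219, -0.9854), lambda* = (1.5839)


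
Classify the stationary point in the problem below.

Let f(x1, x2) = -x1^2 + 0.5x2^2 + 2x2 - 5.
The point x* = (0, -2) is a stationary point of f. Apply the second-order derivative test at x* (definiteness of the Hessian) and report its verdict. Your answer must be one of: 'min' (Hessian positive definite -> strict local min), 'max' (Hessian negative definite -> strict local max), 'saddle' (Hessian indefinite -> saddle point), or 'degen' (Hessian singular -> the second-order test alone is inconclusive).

Compute the Hessian H = grad^2 f:
  H = [[-2, 0], [0, 1]]
Verify stationarity: grad f(x*) = H x* + g = (0, 0).
Eigenvalues of H: -2, 1.
Eigenvalues have mixed signs, so H is indefinite -> x* is a saddle point.

saddle


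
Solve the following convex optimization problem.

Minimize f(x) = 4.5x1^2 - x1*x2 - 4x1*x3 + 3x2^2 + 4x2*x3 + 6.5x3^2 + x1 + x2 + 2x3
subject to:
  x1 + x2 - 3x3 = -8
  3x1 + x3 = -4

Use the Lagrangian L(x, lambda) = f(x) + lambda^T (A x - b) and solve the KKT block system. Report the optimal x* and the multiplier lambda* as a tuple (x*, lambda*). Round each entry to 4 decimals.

Form the Lagrangian:
  L(x, lambda) = (1/2) x^T Q x + c^T x + lambda^T (A x - b)
Stationarity (grad_x L = 0): Q x + c + A^T lambda = 0.
Primal feasibility: A x = b.

This gives the KKT block system:
  [ Q   A^T ] [ x     ]   [-c ]
  [ A    0  ] [ lambda ] = [ b ]

Solving the linear system:
  x*      = (-1.7594, -2.4059, 1.2782)
  lambda* = (6.5634, 3.6594)
  f(x*)   = 32.7678

x* = (-1.7594, -2.4059, 1.2782), lambda* = (6.5634, 3.6594)


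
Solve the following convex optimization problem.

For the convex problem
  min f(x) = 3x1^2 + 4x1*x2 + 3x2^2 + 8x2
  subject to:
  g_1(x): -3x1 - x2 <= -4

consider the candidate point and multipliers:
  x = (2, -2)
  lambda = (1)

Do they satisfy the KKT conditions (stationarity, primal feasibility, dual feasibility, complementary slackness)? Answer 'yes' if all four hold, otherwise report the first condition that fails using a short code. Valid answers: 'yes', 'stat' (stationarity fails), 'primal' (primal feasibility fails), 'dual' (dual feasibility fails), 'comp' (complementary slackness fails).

Gradient of f: grad f(x) = Q x + c = (4, 4)
Constraint values g_i(x) = a_i^T x - b_i:
  g_1((2, -2)) = 0
Stationarity residual: grad f(x) + sum_i lambda_i a_i = (1, 3)
  -> stationarity FAILS
Primal feasibility (all g_i <= 0): OK
Dual feasibility (all lambda_i >= 0): OK
Complementary slackness (lambda_i * g_i(x) = 0 for all i): OK

Verdict: the first failing condition is stationarity -> stat.

stat


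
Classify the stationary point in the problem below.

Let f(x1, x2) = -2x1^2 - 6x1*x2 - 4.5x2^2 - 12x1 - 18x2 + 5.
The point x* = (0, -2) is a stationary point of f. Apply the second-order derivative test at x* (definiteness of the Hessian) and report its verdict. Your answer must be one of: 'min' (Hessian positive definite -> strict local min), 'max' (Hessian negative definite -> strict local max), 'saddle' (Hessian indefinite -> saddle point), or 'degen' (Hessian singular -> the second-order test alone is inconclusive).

Compute the Hessian H = grad^2 f:
  H = [[-4, -6], [-6, -9]]
Verify stationarity: grad f(x*) = H x* + g = (0, 0).
Eigenvalues of H: -13, 0.
H has a zero eigenvalue (singular; negative semidefinite but not definite), so H is neither positive definite, negative definite, nor indefinite. The second-order test alone is inconclusive -> degen.
(Indeed, f is constant along the null direction of H through x*, so x* is not a strict local extremum.)

degen


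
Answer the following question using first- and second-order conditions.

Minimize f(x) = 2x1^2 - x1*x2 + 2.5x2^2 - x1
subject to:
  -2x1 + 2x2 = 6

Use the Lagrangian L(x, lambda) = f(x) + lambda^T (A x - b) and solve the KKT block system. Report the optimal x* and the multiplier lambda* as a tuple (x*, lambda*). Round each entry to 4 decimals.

Form the Lagrangian:
  L(x, lambda) = (1/2) x^T Q x + c^T x + lambda^T (A x - b)
Stationarity (grad_x L = 0): Q x + c + A^T lambda = 0.
Primal feasibility: A x = b.

This gives the KKT block system:
  [ Q   A^T ] [ x     ]   [-c ]
  [ A    0  ] [ lambda ] = [ b ]

Solving the linear system:
  x*      = (-1.5714, 1.4286)
  lambda* = (-4.3571)
  f(x*)   = 13.8571

x* = (-1.5714, 1.4286), lambda* = (-4.3571)


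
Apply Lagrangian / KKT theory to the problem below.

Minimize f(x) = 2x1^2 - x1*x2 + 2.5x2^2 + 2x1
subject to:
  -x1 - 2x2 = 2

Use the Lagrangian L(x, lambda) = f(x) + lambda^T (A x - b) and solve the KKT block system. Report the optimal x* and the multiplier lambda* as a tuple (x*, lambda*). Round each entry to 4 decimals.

Form the Lagrangian:
  L(x, lambda) = (1/2) x^T Q x + c^T x + lambda^T (A x - b)
Stationarity (grad_x L = 0): Q x + c + A^T lambda = 0.
Primal feasibility: A x = b.

This gives the KKT block system:
  [ Q   A^T ] [ x     ]   [-c ]
  [ A    0  ] [ lambda ] = [ b ]

Solving the linear system:
  x*      = (-0.88, -0.56)
  lambda* = (-0.96)
  f(x*)   = 0.08

x* = (-0.88, -0.56), lambda* = (-0.96)


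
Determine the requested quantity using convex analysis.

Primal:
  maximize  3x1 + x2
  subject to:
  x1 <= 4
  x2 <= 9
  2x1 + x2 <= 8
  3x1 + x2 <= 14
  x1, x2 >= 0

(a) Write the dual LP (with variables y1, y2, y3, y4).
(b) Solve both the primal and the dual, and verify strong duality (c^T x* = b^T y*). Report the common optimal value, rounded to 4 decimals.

The standard primal-dual pair for 'max c^T x s.t. A x <= b, x >= 0' is:
  Dual:  min b^T y  s.t.  A^T y >= c,  y >= 0.

So the dual LP is:
  minimize  4y1 + 9y2 + 8y3 + 14y4
  subject to:
    y1 + 2y3 + 3y4 >= 3
    y2 + y3 + y4 >= 1
    y1, y2, y3, y4 >= 0

Solving the primal: x* = (4, 0).
  primal value c^T x* = 12.
Solving the dual: y* = (1, 0, 1, 0).
  dual value b^T y* = 12.
Strong duality: c^T x* = b^T y*. Confirmed.

12


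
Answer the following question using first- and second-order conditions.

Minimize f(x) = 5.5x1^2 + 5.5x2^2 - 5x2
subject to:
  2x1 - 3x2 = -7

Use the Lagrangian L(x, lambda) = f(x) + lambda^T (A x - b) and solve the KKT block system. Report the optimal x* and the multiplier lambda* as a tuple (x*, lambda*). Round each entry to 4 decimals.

Form the Lagrangian:
  L(x, lambda) = (1/2) x^T Q x + c^T x + lambda^T (A x - b)
Stationarity (grad_x L = 0): Q x + c + A^T lambda = 0.
Primal feasibility: A x = b.

This gives the KKT block system:
  [ Q   A^T ] [ x     ]   [-c ]
  [ A    0  ] [ lambda ] = [ b ]

Solving the linear system:
  x*      = (-0.8671, 1.7552)
  lambda* = (4.7692)
  f(x*)   = 12.3042

x* = (-0.8671, 1.7552), lambda* = (4.7692)


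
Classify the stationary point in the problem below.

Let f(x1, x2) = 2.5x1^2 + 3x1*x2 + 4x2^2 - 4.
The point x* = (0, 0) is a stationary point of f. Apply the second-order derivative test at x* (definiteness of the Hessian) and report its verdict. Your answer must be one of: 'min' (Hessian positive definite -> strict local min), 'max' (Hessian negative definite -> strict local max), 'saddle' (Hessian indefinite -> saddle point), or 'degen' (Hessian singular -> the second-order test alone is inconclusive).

Compute the Hessian H = grad^2 f:
  H = [[5, 3], [3, 8]]
Verify stationarity: grad f(x*) = H x* + g = (0, 0).
Eigenvalues of H: 3.1459, 9.8541.
Both eigenvalues > 0, so H is positive definite -> x* is a strict local min.

min


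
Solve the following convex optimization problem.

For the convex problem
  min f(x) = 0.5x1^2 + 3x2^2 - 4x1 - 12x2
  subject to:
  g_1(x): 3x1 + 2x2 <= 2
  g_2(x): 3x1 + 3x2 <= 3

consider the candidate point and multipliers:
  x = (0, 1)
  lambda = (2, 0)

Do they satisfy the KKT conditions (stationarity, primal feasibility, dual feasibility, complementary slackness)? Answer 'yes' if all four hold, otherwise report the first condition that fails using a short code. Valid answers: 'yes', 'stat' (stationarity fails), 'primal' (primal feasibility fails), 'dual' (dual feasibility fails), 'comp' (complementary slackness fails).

Gradient of f: grad f(x) = Q x + c = (-4, -6)
Constraint values g_i(x) = a_i^T x - b_i:
  g_1((0, 1)) = 0
  g_2((0, 1)) = 0
Stationarity residual: grad f(x) + sum_i lambda_i a_i = (2, -2)
  -> stationarity FAILS
Primal feasibility (all g_i <= 0): OK
Dual feasibility (all lambda_i >= 0): OK
Complementary slackness (lambda_i * g_i(x) = 0 for all i): OK

Verdict: the first failing condition is stationarity -> stat.

stat


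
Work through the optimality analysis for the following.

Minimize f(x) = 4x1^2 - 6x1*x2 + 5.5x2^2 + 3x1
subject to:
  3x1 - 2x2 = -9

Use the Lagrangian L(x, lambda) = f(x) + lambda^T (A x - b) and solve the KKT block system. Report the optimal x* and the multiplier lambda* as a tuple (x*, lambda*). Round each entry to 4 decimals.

Form the Lagrangian:
  L(x, lambda) = (1/2) x^T Q x + c^T x + lambda^T (A x - b)
Stationarity (grad_x L = 0): Q x + c + A^T lambda = 0.
Primal feasibility: A x = b.

This gives the KKT block system:
  [ Q   A^T ] [ x     ]   [-c ]
  [ A    0  ] [ lambda ] = [ b ]

Solving the linear system:
  x*      = (-3.4068, -0.6102)
  lambda* = (6.8644)
  f(x*)   = 25.7797

x* = (-3.4068, -0.6102), lambda* = (6.8644)


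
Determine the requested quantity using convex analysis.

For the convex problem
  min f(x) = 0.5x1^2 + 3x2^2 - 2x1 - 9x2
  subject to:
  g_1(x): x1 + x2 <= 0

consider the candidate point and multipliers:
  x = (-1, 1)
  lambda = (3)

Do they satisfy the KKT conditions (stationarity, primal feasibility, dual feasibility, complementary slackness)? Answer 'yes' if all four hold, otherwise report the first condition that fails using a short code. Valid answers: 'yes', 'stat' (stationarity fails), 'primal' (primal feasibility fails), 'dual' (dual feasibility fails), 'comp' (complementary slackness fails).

Gradient of f: grad f(x) = Q x + c = (-3, -3)
Constraint values g_i(x) = a_i^T x - b_i:
  g_1((-1, 1)) = 0
Stationarity residual: grad f(x) + sum_i lambda_i a_i = (0, 0)
  -> stationarity OK
Primal feasibility (all g_i <= 0): OK
Dual feasibility (all lambda_i >= 0): OK
Complementary slackness (lambda_i * g_i(x) = 0 for all i): OK

Verdict: yes, KKT holds.

yes


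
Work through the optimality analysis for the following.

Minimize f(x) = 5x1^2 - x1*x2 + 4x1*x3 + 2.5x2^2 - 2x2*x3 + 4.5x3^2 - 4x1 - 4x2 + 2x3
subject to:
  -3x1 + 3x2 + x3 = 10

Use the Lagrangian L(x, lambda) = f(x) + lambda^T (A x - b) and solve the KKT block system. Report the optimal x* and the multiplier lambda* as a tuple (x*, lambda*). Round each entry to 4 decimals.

Form the Lagrangian:
  L(x, lambda) = (1/2) x^T Q x + c^T x + lambda^T (A x - b)
Stationarity (grad_x L = 0): Q x + c + A^T lambda = 0.
Primal feasibility: A x = b.

This gives the KKT block system:
  [ Q   A^T ] [ x     ]   [-c ]
  [ A    0  ] [ lambda ] = [ b ]

Solving the linear system:
  x*      = (-0.4535, 2.5984, 0.8441)
  lambda* = (-2.5858)
  f(x*)   = 9.4835

x* = (-0.4535, 2.5984, 0.8441), lambda* = (-2.5858)


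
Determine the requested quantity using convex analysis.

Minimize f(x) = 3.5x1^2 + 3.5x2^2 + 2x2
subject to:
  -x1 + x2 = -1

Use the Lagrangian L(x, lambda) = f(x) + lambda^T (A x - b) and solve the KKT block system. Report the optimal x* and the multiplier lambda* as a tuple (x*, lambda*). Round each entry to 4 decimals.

Form the Lagrangian:
  L(x, lambda) = (1/2) x^T Q x + c^T x + lambda^T (A x - b)
Stationarity (grad_x L = 0): Q x + c + A^T lambda = 0.
Primal feasibility: A x = b.

This gives the KKT block system:
  [ Q   A^T ] [ x     ]   [-c ]
  [ A    0  ] [ lambda ] = [ b ]

Solving the linear system:
  x*      = (0.3571, -0.6429)
  lambda* = (2.5)
  f(x*)   = 0.6071

x* = (0.3571, -0.6429), lambda* = (2.5)


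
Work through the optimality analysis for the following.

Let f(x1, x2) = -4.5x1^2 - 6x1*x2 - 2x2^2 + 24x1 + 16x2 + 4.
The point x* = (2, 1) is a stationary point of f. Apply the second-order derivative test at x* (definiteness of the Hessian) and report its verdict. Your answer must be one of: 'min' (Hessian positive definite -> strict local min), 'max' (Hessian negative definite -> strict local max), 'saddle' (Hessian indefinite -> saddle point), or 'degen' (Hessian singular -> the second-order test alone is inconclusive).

Compute the Hessian H = grad^2 f:
  H = [[-9, -6], [-6, -4]]
Verify stationarity: grad f(x*) = H x* + g = (0, 0).
Eigenvalues of H: -13, 0.
H has a zero eigenvalue (singular; negative semidefinite but not definite), so H is neither positive definite, negative definite, nor indefinite. The second-order test alone is inconclusive -> degen.
(Indeed, f is constant along the null direction of H through x*, so x* is not a strict local extremum.)

degen


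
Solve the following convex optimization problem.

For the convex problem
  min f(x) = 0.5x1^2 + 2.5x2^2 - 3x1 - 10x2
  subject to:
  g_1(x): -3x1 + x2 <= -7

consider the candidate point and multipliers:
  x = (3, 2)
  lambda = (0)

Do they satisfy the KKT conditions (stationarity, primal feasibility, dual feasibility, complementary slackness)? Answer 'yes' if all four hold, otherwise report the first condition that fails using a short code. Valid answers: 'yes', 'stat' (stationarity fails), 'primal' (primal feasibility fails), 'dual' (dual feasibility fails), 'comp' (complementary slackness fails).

Gradient of f: grad f(x) = Q x + c = (0, 0)
Constraint values g_i(x) = a_i^T x - b_i:
  g_1((3, 2)) = 0
Stationarity residual: grad f(x) + sum_i lambda_i a_i = (0, 0)
  -> stationarity OK
Primal feasibility (all g_i <= 0): OK
Dual feasibility (all lambda_i >= 0): OK
Complementary slackness (lambda_i * g_i(x) = 0 for all i): OK

Verdict: yes, KKT holds.

yes
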